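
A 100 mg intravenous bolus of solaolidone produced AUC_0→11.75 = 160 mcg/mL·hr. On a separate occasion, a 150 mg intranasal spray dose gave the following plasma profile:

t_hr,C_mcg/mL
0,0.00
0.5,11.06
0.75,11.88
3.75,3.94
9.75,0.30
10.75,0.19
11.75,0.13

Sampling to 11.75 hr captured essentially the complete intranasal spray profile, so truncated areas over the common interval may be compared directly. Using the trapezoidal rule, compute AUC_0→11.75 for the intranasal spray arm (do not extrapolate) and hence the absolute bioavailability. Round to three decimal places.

F = 0.177

Trapezoidal AUC_0→11.75 (intranasal spray):
  [0→0.5]: (0.00+11.06)/2 × 0.5 = 2.765
  [0.5→0.75]: (11.06+11.88)/2 × 0.25 = 2.8675
  [0.75→3.75]: (11.88+3.94)/2 × 3 = 23.73
  [3.75→9.75]: (3.94+0.30)/2 × 6 = 12.72
  [9.75→10.75]: (0.30+0.19)/2 × 1 = 0.245
  [10.75→11.75]: (0.19+0.13)/2 × 1 = 0.16
  Sum = 42.4875 mcg/mL·hr
F = (AUC_ev/D_ev)/(AUC_iv/D_iv) = (42.4875/150)/(160/100) = 0.28325/1.6 = 0.1770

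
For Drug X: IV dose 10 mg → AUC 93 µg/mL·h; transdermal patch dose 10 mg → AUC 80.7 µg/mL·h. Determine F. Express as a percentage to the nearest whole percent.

F = 87%

F = (AUC_ev / D_ev) / (AUC_iv / D_iv)
  = (80.7/10) / (93/10)
  = 8.07 / 9.3 = 0.8677
  = 86.77%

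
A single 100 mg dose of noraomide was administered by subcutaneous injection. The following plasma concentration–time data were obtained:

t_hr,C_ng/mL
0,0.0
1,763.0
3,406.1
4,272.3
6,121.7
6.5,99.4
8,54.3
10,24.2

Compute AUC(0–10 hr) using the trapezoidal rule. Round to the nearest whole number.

AUC = 2533 ng/mL·hr

Trapezoidal AUC_0→10:
  [0→1]: (0.0+763.0)/2 × 1 = 381.5
  [1→3]: (763.0+406.1)/2 × 2 = 1169.1
  [3→4]: (406.1+272.3)/2 × 1 = 339.2
  [4→6]: (272.3+121.7)/2 × 2 = 394.0
  [6→6.5]: (121.7+99.4)/2 × 0.5 = 55.275
  [6.5→8]: (99.4+54.3)/2 × 1.5 = 115.275
  [8→10]: (54.3+24.2)/2 × 2 = 78.5
  Sum = 2532.85 ng/mL·hr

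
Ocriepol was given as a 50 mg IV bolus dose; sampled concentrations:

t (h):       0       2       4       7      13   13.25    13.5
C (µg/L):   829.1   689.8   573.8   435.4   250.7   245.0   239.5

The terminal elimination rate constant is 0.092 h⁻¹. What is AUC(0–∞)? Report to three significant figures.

Trapezoidal AUC_0→13.5:
  [0→2]: (829.1+689.8)/2 × 2 = 1518.9
  [2→4]: (689.8+573.8)/2 × 2 = 1263.6
  [4→7]: (573.8+435.4)/2 × 3 = 1513.8
  [7→13]: (435.4+250.7)/2 × 6 = 2058.3
  [13→13.25]: (250.7+245.0)/2 × 0.25 = 61.9625
  [13.25→13.5]: (245.0+239.5)/2 × 0.25 = 60.5625
  Sum = 6477.125 µg/L·h
Extrapolated tail: C_last / k_e = 239.5 / 0.092 = 2603.261
AUC_0→∞ = 6477.125 + 2603.261 = 9080.386 µg/L·h

AUC = 9080 µg/L·h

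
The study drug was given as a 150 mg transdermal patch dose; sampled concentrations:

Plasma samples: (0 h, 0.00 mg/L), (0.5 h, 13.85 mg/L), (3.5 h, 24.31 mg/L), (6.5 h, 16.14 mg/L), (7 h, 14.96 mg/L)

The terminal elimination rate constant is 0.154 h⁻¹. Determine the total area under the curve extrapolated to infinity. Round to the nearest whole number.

Trapezoidal AUC_0→7:
  [0→0.5]: (0.00+13.85)/2 × 0.5 = 3.4625
  [0.5→3.5]: (13.85+24.31)/2 × 3 = 57.24
  [3.5→6.5]: (24.31+16.14)/2 × 3 = 60.675
  [6.5→7]: (16.14+14.96)/2 × 0.5 = 7.775
  Sum = 129.1525 mg/L·h
Extrapolated tail: C_last / k_e = 14.96 / 0.154 = 97.143
AUC_0→∞ = 129.1525 + 97.143 = 226.2955 mg/L·h

AUC = 226 mg/L·h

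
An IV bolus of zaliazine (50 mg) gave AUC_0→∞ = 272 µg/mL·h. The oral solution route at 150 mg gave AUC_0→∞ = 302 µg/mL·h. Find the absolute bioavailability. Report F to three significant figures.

F = 0.370

F = (AUC_ev / D_ev) / (AUC_iv / D_iv)
  = (302/150) / (272/50)
  = 2.01333 / 5.44 = 0.3701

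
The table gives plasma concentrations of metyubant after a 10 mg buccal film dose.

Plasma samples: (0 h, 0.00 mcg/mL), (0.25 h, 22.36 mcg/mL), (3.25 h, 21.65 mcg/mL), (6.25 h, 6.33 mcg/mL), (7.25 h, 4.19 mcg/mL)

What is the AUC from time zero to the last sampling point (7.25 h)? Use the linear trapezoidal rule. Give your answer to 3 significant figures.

AUC = 116 mcg/mL·h

Trapezoidal AUC_0→7.25:
  [0→0.25]: (0.00+22.36)/2 × 0.25 = 2.795
  [0.25→3.25]: (22.36+21.65)/2 × 3 = 66.015
  [3.25→6.25]: (21.65+6.33)/2 × 3 = 41.97
  [6.25→7.25]: (6.33+4.19)/2 × 1 = 5.26
  Sum = 116.04 mcg/mL·h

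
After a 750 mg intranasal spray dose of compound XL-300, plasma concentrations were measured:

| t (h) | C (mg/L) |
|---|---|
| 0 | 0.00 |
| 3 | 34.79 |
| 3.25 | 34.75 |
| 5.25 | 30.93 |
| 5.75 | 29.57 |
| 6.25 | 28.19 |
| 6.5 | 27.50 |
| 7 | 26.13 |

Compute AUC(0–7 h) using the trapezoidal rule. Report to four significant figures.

AUC = 176.5 mg/L·h

Trapezoidal AUC_0→7:
  [0→3]: (0.00+34.79)/2 × 3 = 52.185
  [3→3.25]: (34.79+34.75)/2 × 0.25 = 8.6925
  [3.25→5.25]: (34.75+30.93)/2 × 2 = 65.68
  [5.25→5.75]: (30.93+29.57)/2 × 0.5 = 15.125
  [5.75→6.25]: (29.57+28.19)/2 × 0.5 = 14.44
  [6.25→6.5]: (28.19+27.50)/2 × 0.25 = 6.96125
  [6.5→7]: (27.50+26.13)/2 × 0.5 = 13.4075
  Sum = 176.49125 mg/L·h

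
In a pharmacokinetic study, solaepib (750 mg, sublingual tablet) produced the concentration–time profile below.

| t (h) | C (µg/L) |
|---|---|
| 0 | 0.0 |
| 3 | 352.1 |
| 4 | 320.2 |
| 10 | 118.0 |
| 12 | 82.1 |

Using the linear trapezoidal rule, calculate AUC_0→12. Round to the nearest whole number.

AUC = 2379 µg/L·h

Trapezoidal AUC_0→12:
  [0→3]: (0.0+352.1)/2 × 3 = 528.15
  [3→4]: (352.1+320.2)/2 × 1 = 336.15
  [4→10]: (320.2+118.0)/2 × 6 = 1314.6
  [10→12]: (118.0+82.1)/2 × 2 = 200.1
  Sum = 2379.0 µg/L·h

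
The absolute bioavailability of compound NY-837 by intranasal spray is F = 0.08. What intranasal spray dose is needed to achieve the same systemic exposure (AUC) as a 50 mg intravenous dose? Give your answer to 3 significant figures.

For equal systemic exposure: F × D_ev = D_iv
D_ev = D_iv / F = 50 / 0.08 = 625 mg

D_intranasal = 625 mg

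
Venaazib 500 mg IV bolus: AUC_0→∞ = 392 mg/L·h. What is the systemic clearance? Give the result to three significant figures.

CL = Dose_iv / AUC_0→∞
   = 500 / 392 = 1.27551 L/h

CL = 1.28 L/h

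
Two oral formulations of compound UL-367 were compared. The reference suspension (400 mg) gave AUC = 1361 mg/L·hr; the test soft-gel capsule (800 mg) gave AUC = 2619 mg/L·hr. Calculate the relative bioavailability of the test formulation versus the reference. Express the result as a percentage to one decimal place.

F_rel = (AUC_test/D_test) / (AUC_ref/D_ref)
      = (2619/800) / (1361/400)
      = 3.27375 / 3.4025 = 0.9622 = 96.22%

F_rel = 96.2%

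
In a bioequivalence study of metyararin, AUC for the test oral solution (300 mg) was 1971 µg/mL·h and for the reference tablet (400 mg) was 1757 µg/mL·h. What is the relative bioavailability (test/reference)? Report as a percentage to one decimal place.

F_rel = 149.6%

F_rel = (AUC_test/D_test) / (AUC_ref/D_ref)
      = (1971/300) / (1757/400)
      = 6.57 / 4.3925 = 1.4957 = 149.57%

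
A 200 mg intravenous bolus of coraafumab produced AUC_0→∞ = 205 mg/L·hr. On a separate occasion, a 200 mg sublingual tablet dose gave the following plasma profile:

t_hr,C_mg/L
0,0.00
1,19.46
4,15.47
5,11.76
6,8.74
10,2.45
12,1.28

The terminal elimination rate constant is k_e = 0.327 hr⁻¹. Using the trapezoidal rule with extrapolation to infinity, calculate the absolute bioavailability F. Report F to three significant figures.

F = 0.566

Trapezoidal AUC_0→12 (sublingual tablet):
  [0→1]: (0.00+19.46)/2 × 1 = 9.73
  [1→4]: (19.46+15.47)/2 × 3 = 52.395
  [4→5]: (15.47+11.76)/2 × 1 = 13.615
  [5→6]: (11.76+8.74)/2 × 1 = 10.25
  [6→10]: (8.74+2.45)/2 × 4 = 22.38
  [10→12]: (2.45+1.28)/2 × 2 = 3.73
  Sum = 112.1 mg/L·hr
Tail: C_last/k_e = 1.28/0.327 = 3.914
AUC_0→∞ (sublingual tablet) = 112.1 + 3.914 = 116.014 mg/L·hr
F = (AUC_ev/D_ev)/(AUC_iv/D_iv) = (116.014/200)/(205/200) = 0.58007/1.025 = 0.5659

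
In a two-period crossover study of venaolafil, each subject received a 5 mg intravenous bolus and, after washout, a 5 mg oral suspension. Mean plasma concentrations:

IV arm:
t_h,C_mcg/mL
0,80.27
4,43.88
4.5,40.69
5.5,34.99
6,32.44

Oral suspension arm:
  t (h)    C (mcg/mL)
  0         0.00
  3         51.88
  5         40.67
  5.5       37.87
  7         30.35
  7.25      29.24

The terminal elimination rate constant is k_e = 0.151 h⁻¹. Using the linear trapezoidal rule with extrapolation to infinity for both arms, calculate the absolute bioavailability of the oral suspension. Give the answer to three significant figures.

Trapezoidal AUC_0→6 (IV):
  [0→4]: (80.27+43.88)/2 × 4 = 248.3
  [4→4.5]: (43.88+40.69)/2 × 0.5 = 21.1425
  [4.5→5.5]: (40.69+34.99)/2 × 1 = 37.84
  [5.5→6]: (34.99+32.44)/2 × 0.5 = 16.8575
  Sum = 324.14 mcg/mL·h
IV tail: 32.44/0.151 = 214.834; AUC_iv,0→∞ = 324.14 + 214.834 = 538.974 mcg/mL·h
Trapezoidal AUC_0→7.25 (oral suspension):
  [0→3]: (0.00+51.88)/2 × 3 = 77.82
  [3→5]: (51.88+40.67)/2 × 2 = 92.55
  [5→5.5]: (40.67+37.87)/2 × 0.5 = 19.635
  [5.5→7]: (37.87+30.35)/2 × 1.5 = 51.165
  [7→7.25]: (30.35+29.24)/2 × 0.25 = 7.44875
  Sum = 248.61875 mcg/mL·h
oral suspension tail: 29.24/0.151 = 193.642; AUC_ev,0→∞ = 248.61875 + 193.642 = 442.26075 mcg/mL·h
F = (AUC_ev/D_ev)/(AUC_iv/D_iv) = (442.26075/5)/(538.974/5) = 88.45215/107.7948 = 0.8206

F = 0.821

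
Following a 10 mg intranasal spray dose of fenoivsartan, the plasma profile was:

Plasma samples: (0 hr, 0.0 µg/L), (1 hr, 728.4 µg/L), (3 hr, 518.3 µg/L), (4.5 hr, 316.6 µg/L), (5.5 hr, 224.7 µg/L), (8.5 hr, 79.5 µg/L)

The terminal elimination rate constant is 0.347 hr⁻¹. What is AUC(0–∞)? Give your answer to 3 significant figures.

AUC = 3190 µg/L·hr

Trapezoidal AUC_0→8.5:
  [0→1]: (0.0+728.4)/2 × 1 = 364.2
  [1→3]: (728.4+518.3)/2 × 2 = 1246.7
  [3→4.5]: (518.3+316.6)/2 × 1.5 = 626.175
  [4.5→5.5]: (316.6+224.7)/2 × 1 = 270.65
  [5.5→8.5]: (224.7+79.5)/2 × 3 = 456.3
  Sum = 2964.025 µg/L·hr
Extrapolated tail: C_last / k_e = 79.5 / 0.347 = 229.107
AUC_0→∞ = 2964.025 + 229.107 = 3193.132 µg/L·hr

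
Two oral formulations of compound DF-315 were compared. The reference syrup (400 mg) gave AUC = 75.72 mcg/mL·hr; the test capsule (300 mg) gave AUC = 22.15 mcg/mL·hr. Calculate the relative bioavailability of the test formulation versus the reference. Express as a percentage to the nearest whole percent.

F_rel = (AUC_test/D_test) / (AUC_ref/D_ref)
      = (22.15/300) / (75.72/400)
      = 0.0738333 / 0.1893 = 0.3900 = 39.00%

F_rel = 39%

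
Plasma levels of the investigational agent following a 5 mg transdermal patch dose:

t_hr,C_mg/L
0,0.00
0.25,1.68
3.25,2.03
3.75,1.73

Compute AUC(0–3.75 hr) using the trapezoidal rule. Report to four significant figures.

Trapezoidal AUC_0→3.75:
  [0→0.25]: (0.00+1.68)/2 × 0.25 = 0.21
  [0.25→3.25]: (1.68+2.03)/2 × 3 = 5.565
  [3.25→3.75]: (2.03+1.73)/2 × 0.5 = 0.94
  Sum = 6.715 mg/L·hr

AUC = 6.715 mg/L·hr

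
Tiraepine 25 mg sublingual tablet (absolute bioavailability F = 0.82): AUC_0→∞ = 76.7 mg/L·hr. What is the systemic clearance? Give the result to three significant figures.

CL = 0.267 L/hr

CL = F × Dose / AUC_0→∞
   = 0.82 × 25 / 76.7 = 0.267275 L/hr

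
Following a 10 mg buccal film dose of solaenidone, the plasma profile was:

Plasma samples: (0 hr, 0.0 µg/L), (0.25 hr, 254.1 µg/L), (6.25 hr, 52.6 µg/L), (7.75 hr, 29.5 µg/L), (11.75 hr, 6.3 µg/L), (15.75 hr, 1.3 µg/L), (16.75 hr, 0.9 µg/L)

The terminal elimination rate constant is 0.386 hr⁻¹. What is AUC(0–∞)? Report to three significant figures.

Trapezoidal AUC_0→16.75:
  [0→0.25]: (0.0+254.1)/2 × 0.25 = 31.7625
  [0.25→6.25]: (254.1+52.6)/2 × 6 = 920.1
  [6.25→7.75]: (52.6+29.5)/2 × 1.5 = 61.575
  [7.75→11.75]: (29.5+6.3)/2 × 4 = 71.6
  [11.75→15.75]: (6.3+1.3)/2 × 4 = 15.2
  [15.75→16.75]: (1.3+0.9)/2 × 1 = 1.1
  Sum = 1101.3375 µg/L·hr
Extrapolated tail: C_last / k_e = 0.9 / 0.386 = 2.332
AUC_0→∞ = 1101.3375 + 2.332 = 1103.6695 µg/L·hr

AUC = 1100 µg/L·hr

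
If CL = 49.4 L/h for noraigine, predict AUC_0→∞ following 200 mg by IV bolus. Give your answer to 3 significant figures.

AUC_0→∞ = Dose_iv / CL
        = 200 / 49.4 = 4.04858 mg/L·h

AUC = 4.05 mg/L·h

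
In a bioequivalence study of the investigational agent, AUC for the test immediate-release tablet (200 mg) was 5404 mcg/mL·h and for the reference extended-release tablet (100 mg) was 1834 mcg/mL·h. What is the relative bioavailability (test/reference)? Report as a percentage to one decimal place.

F_rel = 147.3%

F_rel = (AUC_test/D_test) / (AUC_ref/D_ref)
      = (5404/200) / (1834/100)
      = 27.02 / 18.34 = 1.4733 = 147.33%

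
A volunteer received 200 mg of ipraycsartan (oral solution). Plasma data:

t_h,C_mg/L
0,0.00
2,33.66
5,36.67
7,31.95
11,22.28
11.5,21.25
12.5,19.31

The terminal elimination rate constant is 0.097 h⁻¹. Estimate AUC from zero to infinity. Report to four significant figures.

AUC = 546.5 mg/L·h

Trapezoidal AUC_0→12.5:
  [0→2]: (0.00+33.66)/2 × 2 = 33.66
  [2→5]: (33.66+36.67)/2 × 3 = 105.495
  [5→7]: (36.67+31.95)/2 × 2 = 68.62
  [7→11]: (31.95+22.28)/2 × 4 = 108.46
  [11→11.5]: (22.28+21.25)/2 × 0.5 = 10.8825
  [11.5→12.5]: (21.25+19.31)/2 × 1 = 20.28
  Sum = 347.3975 mg/L·h
Extrapolated tail: C_last / k_e = 19.31 / 0.097 = 199.072
AUC_0→∞ = 347.3975 + 199.072 = 546.4695 mg/L·h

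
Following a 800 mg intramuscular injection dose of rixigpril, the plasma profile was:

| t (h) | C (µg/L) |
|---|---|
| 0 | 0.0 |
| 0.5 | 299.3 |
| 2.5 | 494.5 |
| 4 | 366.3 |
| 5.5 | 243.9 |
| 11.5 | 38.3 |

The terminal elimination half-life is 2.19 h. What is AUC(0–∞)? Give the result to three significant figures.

AUC = 2940 µg/L·h

Trapezoidal AUC_0→11.5:
  [0→0.5]: (0.0+299.3)/2 × 0.5 = 74.825
  [0.5→2.5]: (299.3+494.5)/2 × 2 = 793.8
  [2.5→4]: (494.5+366.3)/2 × 1.5 = 645.6
  [4→5.5]: (366.3+243.9)/2 × 1.5 = 457.65
  [5.5→11.5]: (243.9+38.3)/2 × 6 = 846.6
  Sum = 2818.475 µg/L·h
k_e = ln2 / t½ = 0.693147 / 2.19 = 0.3165 h^-1
Extrapolated tail: C_last / k_e = 38.3 / 0.3165 = 121.011
AUC_0→∞ = 2818.475 + 121.011 = 2939.486 µg/L·h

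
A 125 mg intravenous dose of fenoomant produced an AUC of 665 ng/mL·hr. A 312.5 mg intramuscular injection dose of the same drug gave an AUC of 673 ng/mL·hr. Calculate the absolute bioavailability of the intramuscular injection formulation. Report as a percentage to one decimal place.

F = (AUC_ev / D_ev) / (AUC_iv / D_iv)
  = (673/312.5) / (665/125)
  = 2.1536 / 5.32 = 0.4048
  = 40.48%

F = 40.5%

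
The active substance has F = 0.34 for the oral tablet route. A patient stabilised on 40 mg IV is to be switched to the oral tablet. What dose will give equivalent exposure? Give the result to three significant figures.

For equal systemic exposure: F × D_ev = D_iv
D_ev = D_iv / F = 40 / 0.34 = 117.647 mg

D_oral = 118 mg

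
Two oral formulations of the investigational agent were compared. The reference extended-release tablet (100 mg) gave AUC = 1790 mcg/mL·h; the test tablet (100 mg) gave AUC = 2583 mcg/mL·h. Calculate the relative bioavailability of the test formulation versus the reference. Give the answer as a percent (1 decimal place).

F_rel = 144.3%

F_rel = (AUC_test/D_test) / (AUC_ref/D_ref)
      = (2583/100) / (1790/100)
      = 25.83 / 17.9 = 1.4430 = 144.30%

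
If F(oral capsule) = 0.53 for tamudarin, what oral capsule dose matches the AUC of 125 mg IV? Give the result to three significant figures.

For equal systemic exposure: F × D_ev = D_iv
D_ev = D_iv / F = 125 / 0.53 = 235.849 mg

D_oral = 236 mg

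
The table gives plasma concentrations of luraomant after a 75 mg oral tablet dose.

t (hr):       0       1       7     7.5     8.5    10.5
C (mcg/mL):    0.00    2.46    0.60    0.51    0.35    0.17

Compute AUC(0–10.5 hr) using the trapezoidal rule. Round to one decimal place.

AUC = 11.6 mcg/mL·hr

Trapezoidal AUC_0→10.5:
  [0→1]: (0.00+2.46)/2 × 1 = 1.23
  [1→7]: (2.46+0.60)/2 × 6 = 9.18
  [7→7.5]: (0.60+0.51)/2 × 0.5 = 0.2775
  [7.5→8.5]: (0.51+0.35)/2 × 1 = 0.43
  [8.5→10.5]: (0.35+0.17)/2 × 2 = 0.52
  Sum = 11.6375 mcg/mL·hr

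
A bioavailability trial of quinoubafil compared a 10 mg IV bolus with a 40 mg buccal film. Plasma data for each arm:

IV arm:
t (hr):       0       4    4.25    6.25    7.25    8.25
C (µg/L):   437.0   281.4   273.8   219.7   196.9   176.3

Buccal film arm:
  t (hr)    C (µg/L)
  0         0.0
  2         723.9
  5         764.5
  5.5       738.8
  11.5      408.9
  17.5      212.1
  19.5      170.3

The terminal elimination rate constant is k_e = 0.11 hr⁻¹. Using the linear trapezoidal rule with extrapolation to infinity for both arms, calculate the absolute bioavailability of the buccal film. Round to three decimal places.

F = 0.661

Trapezoidal AUC_0→8.25 (IV):
  [0→4]: (437.0+281.4)/2 × 4 = 1436.8
  [4→4.25]: (281.4+273.8)/2 × 0.25 = 69.4
  [4.25→6.25]: (273.8+219.7)/2 × 2 = 493.5
  [6.25→7.25]: (219.7+196.9)/2 × 1 = 208.3
  [7.25→8.25]: (196.9+176.3)/2 × 1 = 186.6
  Sum = 2394.6 µg/L·hr
IV tail: 176.3/0.11 = 1602.727; AUC_iv,0→∞ = 2394.6 + 1602.727 = 3997.327 µg/L·hr
Trapezoidal AUC_0→19.5 (buccal film):
  [0→2]: (0.0+723.9)/2 × 2 = 723.9
  [2→5]: (723.9+764.5)/2 × 3 = 2232.6
  [5→5.5]: (764.5+738.8)/2 × 0.5 = 375.825
  [5.5→11.5]: (738.8+408.9)/2 × 6 = 3443.1
  [11.5→17.5]: (408.9+212.1)/2 × 6 = 1863.0
  [17.5→19.5]: (212.1+170.3)/2 × 2 = 382.4
  Sum = 9020.825 µg/L·hr
buccal film tail: 170.3/0.11 = 1548.182; AUC_ev,0→∞ = 9020.825 + 1548.182 = 10569.007 µg/L·hr
F = (AUC_ev/D_ev)/(AUC_iv/D_iv) = (10569.007/40)/(3997.327/10) = 264.225/399.7327 = 0.6610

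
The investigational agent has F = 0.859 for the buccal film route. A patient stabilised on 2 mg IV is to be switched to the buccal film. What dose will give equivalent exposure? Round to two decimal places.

For equal systemic exposure: F × D_ev = D_iv
D_ev = D_iv / F = 2 / 0.859 = 2.32829 mg

D_buccal = 2.33 mg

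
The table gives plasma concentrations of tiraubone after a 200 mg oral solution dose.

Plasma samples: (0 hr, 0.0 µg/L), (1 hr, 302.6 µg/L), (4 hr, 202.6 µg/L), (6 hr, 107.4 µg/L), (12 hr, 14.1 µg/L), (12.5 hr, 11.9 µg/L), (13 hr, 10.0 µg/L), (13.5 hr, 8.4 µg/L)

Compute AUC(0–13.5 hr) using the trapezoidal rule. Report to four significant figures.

Trapezoidal AUC_0→13.5:
  [0→1]: (0.0+302.6)/2 × 1 = 151.3
  [1→4]: (302.6+202.6)/2 × 3 = 757.8
  [4→6]: (202.6+107.4)/2 × 2 = 310.0
  [6→12]: (107.4+14.1)/2 × 6 = 364.5
  [12→12.5]: (14.1+11.9)/2 × 0.5 = 6.5
  [12.5→13]: (11.9+10.0)/2 × 0.5 = 5.475
  [13→13.5]: (10.0+8.4)/2 × 0.5 = 4.6
  Sum = 1600.175 µg/L·hr

AUC = 1600 µg/L·hr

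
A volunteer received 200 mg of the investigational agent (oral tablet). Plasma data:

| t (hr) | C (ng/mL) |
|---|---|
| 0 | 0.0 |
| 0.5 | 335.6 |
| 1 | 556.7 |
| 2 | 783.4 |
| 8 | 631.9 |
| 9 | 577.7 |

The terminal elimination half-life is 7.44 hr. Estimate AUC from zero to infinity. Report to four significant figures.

Trapezoidal AUC_0→9:
  [0→0.5]: (0.0+335.6)/2 × 0.5 = 83.9
  [0.5→1]: (335.6+556.7)/2 × 0.5 = 223.075
  [1→2]: (556.7+783.4)/2 × 1 = 670.05
  [2→8]: (783.4+631.9)/2 × 6 = 4245.9
  [8→9]: (631.9+577.7)/2 × 1 = 604.8
  Sum = 5827.725 ng/mL·hr
k_e = ln2 / t½ = 0.693147 / 7.44 = 0.0932 hr^-1
Extrapolated tail: C_last / k_e = 577.7 / 0.0932 = 6198.498
AUC_0→∞ = 5827.725 + 6198.498 = 12026.223 ng/mL·hr

AUC = 12030 ng/mL·hr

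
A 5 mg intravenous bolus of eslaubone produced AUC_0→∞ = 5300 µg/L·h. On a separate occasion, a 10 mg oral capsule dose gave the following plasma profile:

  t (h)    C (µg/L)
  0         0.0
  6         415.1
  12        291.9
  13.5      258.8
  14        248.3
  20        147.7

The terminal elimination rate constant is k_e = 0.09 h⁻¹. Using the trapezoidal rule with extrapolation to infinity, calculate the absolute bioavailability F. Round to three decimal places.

F = 0.635

Trapezoidal AUC_0→20 (oral capsule):
  [0→6]: (0.0+415.1)/2 × 6 = 1245.3
  [6→12]: (415.1+291.9)/2 × 6 = 2121.0
  [12→13.5]: (291.9+258.8)/2 × 1.5 = 413.025
  [13.5→14]: (258.8+248.3)/2 × 0.5 = 126.775
  [14→20]: (248.3+147.7)/2 × 6 = 1188.0
  Sum = 5094.1 µg/L·h
Tail: C_last/k_e = 147.7/0.09 = 1641.111
AUC_0→∞ (oral capsule) = 5094.1 + 1641.111 = 6735.211 µg/L·h
F = (AUC_ev/D_ev)/(AUC_iv/D_iv) = (6735.211/10)/(5300/5) = 673.5211/1060 = 0.6354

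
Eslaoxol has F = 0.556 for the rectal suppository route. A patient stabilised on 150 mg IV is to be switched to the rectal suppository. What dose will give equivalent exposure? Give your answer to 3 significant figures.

D_rectal = 270 mg

For equal systemic exposure: F × D_ev = D_iv
D_ev = D_iv / F = 150 / 0.556 = 269.784 mg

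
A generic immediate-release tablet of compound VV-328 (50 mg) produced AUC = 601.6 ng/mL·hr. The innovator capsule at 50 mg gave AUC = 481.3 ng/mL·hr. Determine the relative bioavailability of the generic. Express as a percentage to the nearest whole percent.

F_rel = 125%

F_rel = (AUC_test/D_test) / (AUC_ref/D_ref)
      = (601.6/50) / (481.3/50)
      = 12.032 / 9.626 = 1.2499 = 124.99%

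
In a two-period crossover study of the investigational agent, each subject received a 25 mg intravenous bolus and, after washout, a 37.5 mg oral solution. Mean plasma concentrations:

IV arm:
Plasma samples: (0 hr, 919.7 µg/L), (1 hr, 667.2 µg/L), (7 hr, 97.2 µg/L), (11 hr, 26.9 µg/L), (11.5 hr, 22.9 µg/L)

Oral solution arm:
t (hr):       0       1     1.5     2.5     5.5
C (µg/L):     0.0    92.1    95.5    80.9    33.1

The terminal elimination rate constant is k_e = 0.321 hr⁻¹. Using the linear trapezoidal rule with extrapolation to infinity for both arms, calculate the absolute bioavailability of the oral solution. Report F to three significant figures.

Trapezoidal AUC_0→11.5 (IV):
  [0→1]: (919.7+667.2)/2 × 1 = 793.45
  [1→7]: (667.2+97.2)/2 × 6 = 2293.2
  [7→11]: (97.2+26.9)/2 × 4 = 248.2
  [11→11.5]: (26.9+22.9)/2 × 0.5 = 12.45
  Sum = 3347.3 µg/L·hr
IV tail: 22.9/0.321 = 71.340; AUC_iv,0→∞ = 3347.3 + 71.340 = 3418.64 µg/L·hr
Trapezoidal AUC_0→5.5 (oral solution):
  [0→1]: (0.0+92.1)/2 × 1 = 46.05
  [1→1.5]: (92.1+95.5)/2 × 0.5 = 46.9
  [1.5→2.5]: (95.5+80.9)/2 × 1 = 88.2
  [2.5→5.5]: (80.9+33.1)/2 × 3 = 171.0
  Sum = 352.15 µg/L·hr
oral solution tail: 33.1/0.321 = 103.115; AUC_ev,0→∞ = 352.15 + 103.115 = 455.265 µg/L·hr
F = (AUC_ev/D_ev)/(AUC_iv/D_iv) = (455.265/37.5)/(3418.64/25) = 12.1404/136.7456 = 0.0888

F = 0.0888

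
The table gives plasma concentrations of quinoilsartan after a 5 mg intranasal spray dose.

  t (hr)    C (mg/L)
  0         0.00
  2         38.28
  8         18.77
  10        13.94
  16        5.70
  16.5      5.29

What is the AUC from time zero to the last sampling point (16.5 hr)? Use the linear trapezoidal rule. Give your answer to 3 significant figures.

AUC = 304 mg/L·hr

Trapezoidal AUC_0→16.5:
  [0→2]: (0.00+38.28)/2 × 2 = 38.28
  [2→8]: (38.28+18.77)/2 × 6 = 171.15
  [8→10]: (18.77+13.94)/2 × 2 = 32.71
  [10→16]: (13.94+5.70)/2 × 6 = 58.92
  [16→16.5]: (5.70+5.29)/2 × 0.5 = 2.7475
  Sum = 303.8075 mg/L·hr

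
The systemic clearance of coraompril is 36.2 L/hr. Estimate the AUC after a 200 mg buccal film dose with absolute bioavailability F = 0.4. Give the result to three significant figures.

AUC_0→∞ = F × Dose / CL
        = 0.4 × 200 / 36.2 = 2.20994 mg/L·hr

AUC = 2.21 mg/L·hr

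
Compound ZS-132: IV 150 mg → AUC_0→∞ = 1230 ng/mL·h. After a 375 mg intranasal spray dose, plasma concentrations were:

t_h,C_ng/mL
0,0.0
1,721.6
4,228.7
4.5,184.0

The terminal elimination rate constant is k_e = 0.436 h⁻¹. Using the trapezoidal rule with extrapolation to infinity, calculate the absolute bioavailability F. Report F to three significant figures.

Trapezoidal AUC_0→4.5 (intranasal spray):
  [0→1]: (0.0+721.6)/2 × 1 = 360.8
  [1→4]: (721.6+228.7)/2 × 3 = 1425.45
  [4→4.5]: (228.7+184.0)/2 × 0.5 = 103.175
  Sum = 1889.425 ng/mL·h
Tail: C_last/k_e = 184.0/0.436 = 422.018
AUC_0→∞ (intranasal spray) = 1889.425 + 422.018 = 2311.443 ng/mL·h
F = (AUC_ev/D_ev)/(AUC_iv/D_iv) = (2311.443/375)/(1230/150) = 6.163848/8.2 = 0.7517

F = 0.752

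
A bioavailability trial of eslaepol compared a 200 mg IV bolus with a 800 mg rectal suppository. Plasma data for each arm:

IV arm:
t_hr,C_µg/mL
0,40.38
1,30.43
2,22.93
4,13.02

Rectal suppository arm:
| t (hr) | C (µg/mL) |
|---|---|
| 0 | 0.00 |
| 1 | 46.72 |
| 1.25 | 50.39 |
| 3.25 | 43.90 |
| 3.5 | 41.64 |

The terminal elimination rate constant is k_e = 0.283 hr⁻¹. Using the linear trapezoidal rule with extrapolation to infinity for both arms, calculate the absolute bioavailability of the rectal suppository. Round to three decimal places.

F = 0.499

Trapezoidal AUC_0→4 (IV):
  [0→1]: (40.38+30.43)/2 × 1 = 35.405
  [1→2]: (30.43+22.93)/2 × 1 = 26.68
  [2→4]: (22.93+13.02)/2 × 2 = 35.95
  Sum = 98.035 µg/mL·hr
IV tail: 13.02/0.283 = 46.007; AUC_iv,0→∞ = 98.035 + 46.007 = 144.042 µg/mL·hr
Trapezoidal AUC_0→3.5 (rectal suppository):
  [0→1]: (0.00+46.72)/2 × 1 = 23.36
  [1→1.25]: (46.72+50.39)/2 × 0.25 = 12.13875
  [1.25→3.25]: (50.39+43.90)/2 × 2 = 94.29
  [3.25→3.5]: (43.90+41.64)/2 × 0.25 = 10.6925
  Sum = 140.48125 µg/mL·hr
rectal suppository tail: 41.64/0.283 = 147.138; AUC_ev,0→∞ = 140.48125 + 147.138 = 287.61925 µg/mL·hr
F = (AUC_ev/D_ev)/(AUC_iv/D_iv) = (287.61925/800)/(144.042/200) = 0.359524/0.72021 = 0.4992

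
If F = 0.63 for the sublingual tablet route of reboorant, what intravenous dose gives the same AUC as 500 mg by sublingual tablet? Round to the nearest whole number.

D_iv = 315 mg

Systemic exposure from an extravascular dose = F × D_ev, so the equivalent IV dose is F × D_ev.
D_iv = F × D_ev = 0.63 × 500 = 315 mg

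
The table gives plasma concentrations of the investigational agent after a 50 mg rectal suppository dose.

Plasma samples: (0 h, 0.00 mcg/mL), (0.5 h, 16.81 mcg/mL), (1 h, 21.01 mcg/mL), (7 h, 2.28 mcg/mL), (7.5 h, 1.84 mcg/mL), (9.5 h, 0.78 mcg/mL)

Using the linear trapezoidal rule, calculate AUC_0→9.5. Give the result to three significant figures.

AUC = 87.2 mcg/mL·h

Trapezoidal AUC_0→9.5:
  [0→0.5]: (0.00+16.81)/2 × 0.5 = 4.2025
  [0.5→1]: (16.81+21.01)/2 × 0.5 = 9.455
  [1→7]: (21.01+2.28)/2 × 6 = 69.87
  [7→7.5]: (2.28+1.84)/2 × 0.5 = 1.03
  [7.5→9.5]: (1.84+0.78)/2 × 2 = 2.62
  Sum = 87.1775 mcg/mL·h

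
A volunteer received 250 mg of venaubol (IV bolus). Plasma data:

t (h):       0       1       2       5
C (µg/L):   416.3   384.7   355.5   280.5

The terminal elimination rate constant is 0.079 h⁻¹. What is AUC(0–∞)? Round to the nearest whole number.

Trapezoidal AUC_0→5:
  [0→1]: (416.3+384.7)/2 × 1 = 400.5
  [1→2]: (384.7+355.5)/2 × 1 = 370.1
  [2→5]: (355.5+280.5)/2 × 3 = 954.0
  Sum = 1724.6 µg/L·h
Extrapolated tail: C_last / k_e = 280.5 / 0.079 = 3550.633
AUC_0→∞ = 1724.6 + 3550.633 = 5275.233 µg/L·h

AUC = 5275 µg/L·h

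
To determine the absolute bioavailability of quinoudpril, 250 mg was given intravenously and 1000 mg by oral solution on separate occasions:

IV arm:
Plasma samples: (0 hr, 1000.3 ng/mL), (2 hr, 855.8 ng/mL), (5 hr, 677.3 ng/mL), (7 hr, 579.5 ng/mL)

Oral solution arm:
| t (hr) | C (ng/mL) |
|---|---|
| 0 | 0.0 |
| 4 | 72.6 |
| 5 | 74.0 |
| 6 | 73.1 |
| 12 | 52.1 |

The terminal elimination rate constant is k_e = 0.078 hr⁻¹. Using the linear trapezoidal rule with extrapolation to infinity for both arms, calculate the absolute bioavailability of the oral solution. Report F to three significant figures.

Trapezoidal AUC_0→7 (IV):
  [0→2]: (1000.3+855.8)/2 × 2 = 1856.1
  [2→5]: (855.8+677.3)/2 × 3 = 2299.65
  [5→7]: (677.3+579.5)/2 × 2 = 1256.8
  Sum = 5412.55 ng/mL·hr
IV tail: 579.5/0.078 = 7429.487; AUC_iv,0→∞ = 5412.55 + 7429.487 = 12842.037 ng/mL·hr
Trapezoidal AUC_0→12 (oral solution):
  [0→4]: (0.0+72.6)/2 × 4 = 145.2
  [4→5]: (72.6+74.0)/2 × 1 = 73.3
  [5→6]: (74.0+73.1)/2 × 1 = 73.55
  [6→12]: (73.1+52.1)/2 × 6 = 375.6
  Sum = 667.65 ng/mL·hr
oral solution tail: 52.1/0.078 = 667.949; AUC_ev,0→∞ = 667.65 + 667.949 = 1335.599 ng/mL·hr
F = (AUC_ev/D_ev)/(AUC_iv/D_iv) = (1335.599/1000)/(12842.037/250) = 1.335599/51.368148 = 0.0260

F = 0.0260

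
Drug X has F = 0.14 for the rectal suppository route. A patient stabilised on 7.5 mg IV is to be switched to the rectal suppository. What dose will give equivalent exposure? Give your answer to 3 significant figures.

D_rectal = 53.6 mg

For equal systemic exposure: F × D_ev = D_iv
D_ev = D_iv / F = 7.5 / 0.14 = 53.5714 mg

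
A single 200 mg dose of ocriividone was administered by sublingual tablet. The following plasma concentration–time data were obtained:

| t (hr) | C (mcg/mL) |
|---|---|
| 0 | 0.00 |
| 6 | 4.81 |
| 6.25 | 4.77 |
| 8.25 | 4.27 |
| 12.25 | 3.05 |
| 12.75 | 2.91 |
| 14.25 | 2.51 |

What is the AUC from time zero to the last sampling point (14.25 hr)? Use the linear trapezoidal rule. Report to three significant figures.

AUC = 44.9 mcg/mL·hr

Trapezoidal AUC_0→14.25:
  [0→6]: (0.00+4.81)/2 × 6 = 14.43
  [6→6.25]: (4.81+4.77)/2 × 0.25 = 1.1975
  [6.25→8.25]: (4.77+4.27)/2 × 2 = 9.04
  [8.25→12.25]: (4.27+3.05)/2 × 4 = 14.64
  [12.25→12.75]: (3.05+2.91)/2 × 0.5 = 1.49
  [12.75→14.25]: (2.91+2.51)/2 × 1.5 = 4.065
  Sum = 44.8625 mcg/mL·hr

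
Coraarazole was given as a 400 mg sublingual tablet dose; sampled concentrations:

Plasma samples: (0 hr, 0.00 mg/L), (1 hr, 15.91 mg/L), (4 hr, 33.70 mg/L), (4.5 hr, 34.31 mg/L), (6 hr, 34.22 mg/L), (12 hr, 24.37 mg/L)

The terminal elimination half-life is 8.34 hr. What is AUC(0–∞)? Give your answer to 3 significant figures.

Trapezoidal AUC_0→12:
  [0→1]: (0.00+15.91)/2 × 1 = 7.955
  [1→4]: (15.91+33.70)/2 × 3 = 74.415
  [4→4.5]: (33.70+34.31)/2 × 0.5 = 17.0025
  [4.5→6]: (34.31+34.22)/2 × 1.5 = 51.3975
  [6→12]: (34.22+24.37)/2 × 6 = 175.77
  Sum = 326.54 mg/L·hr
k_e = ln2 / t½ = 0.693147 / 8.34 = 0.0831 hr^-1
Extrapolated tail: C_last / k_e = 24.37 / 0.0831 = 293.261
AUC_0→∞ = 326.54 + 293.261 = 619.801 mg/L·hr

AUC = 620 mg/L·hr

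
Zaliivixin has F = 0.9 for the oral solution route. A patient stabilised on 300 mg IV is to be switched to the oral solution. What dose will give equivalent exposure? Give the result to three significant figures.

D_oral = 333 mg

For equal systemic exposure: F × D_ev = D_iv
D_ev = D_iv / F = 300 / 0.9 = 333.333 mg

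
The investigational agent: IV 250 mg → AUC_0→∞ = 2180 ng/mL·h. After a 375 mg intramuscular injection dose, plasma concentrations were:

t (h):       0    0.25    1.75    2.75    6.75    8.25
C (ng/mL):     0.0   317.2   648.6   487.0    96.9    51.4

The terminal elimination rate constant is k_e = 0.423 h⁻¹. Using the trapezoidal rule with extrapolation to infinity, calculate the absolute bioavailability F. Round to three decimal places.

F = 0.836

Trapezoidal AUC_0→8.25 (intramuscular injection):
  [0→0.25]: (0.0+317.2)/2 × 0.25 = 39.65
  [0.25→1.75]: (317.2+648.6)/2 × 1.5 = 724.35
  [1.75→2.75]: (648.6+487.0)/2 × 1 = 567.8
  [2.75→6.75]: (487.0+96.9)/2 × 4 = 1167.8
  [6.75→8.25]: (96.9+51.4)/2 × 1.5 = 111.225
  Sum = 2610.825 ng/mL·h
Tail: C_last/k_e = 51.4/0.423 = 121.513
AUC_0→∞ (intramuscular injection) = 2610.825 + 121.513 = 2732.338 ng/mL·h
F = (AUC_ev/D_ev)/(AUC_iv/D_iv) = (2732.338/375)/(2180/250) = 7.28623/8.72 = 0.8356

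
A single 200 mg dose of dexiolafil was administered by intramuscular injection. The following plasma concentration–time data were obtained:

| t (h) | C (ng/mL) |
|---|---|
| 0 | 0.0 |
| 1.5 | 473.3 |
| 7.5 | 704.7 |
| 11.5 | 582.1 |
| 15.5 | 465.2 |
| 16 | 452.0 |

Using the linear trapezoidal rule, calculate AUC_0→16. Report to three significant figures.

AUC = 8790 ng/mL·h

Trapezoidal AUC_0→16:
  [0→1.5]: (0.0+473.3)/2 × 1.5 = 354.975
  [1.5→7.5]: (473.3+704.7)/2 × 6 = 3534.0
  [7.5→11.5]: (704.7+582.1)/2 × 4 = 2573.6
  [11.5→15.5]: (582.1+465.2)/2 × 4 = 2094.6
  [15.5→16]: (465.2+452.0)/2 × 0.5 = 229.3
  Sum = 8786.475 ng/mL·h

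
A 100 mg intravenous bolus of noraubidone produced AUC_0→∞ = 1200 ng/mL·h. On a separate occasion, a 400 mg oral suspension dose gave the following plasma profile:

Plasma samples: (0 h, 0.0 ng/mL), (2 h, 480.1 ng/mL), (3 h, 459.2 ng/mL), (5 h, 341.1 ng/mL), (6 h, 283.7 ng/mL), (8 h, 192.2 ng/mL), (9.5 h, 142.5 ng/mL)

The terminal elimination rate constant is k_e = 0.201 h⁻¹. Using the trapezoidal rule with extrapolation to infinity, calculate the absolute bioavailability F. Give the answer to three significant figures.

Trapezoidal AUC_0→9.5 (oral suspension):
  [0→2]: (0.0+480.1)/2 × 2 = 480.1
  [2→3]: (480.1+459.2)/2 × 1 = 469.65
  [3→5]: (459.2+341.1)/2 × 2 = 800.3
  [5→6]: (341.1+283.7)/2 × 1 = 312.4
  [6→8]: (283.7+192.2)/2 × 2 = 475.9
  [8→9.5]: (192.2+142.5)/2 × 1.5 = 251.025
  Sum = 2789.375 ng/mL·h
Tail: C_last/k_e = 142.5/0.201 = 708.955
AUC_0→∞ (oral suspension) = 2789.375 + 708.955 = 3498.33 ng/mL·h
F = (AUC_ev/D_ev)/(AUC_iv/D_iv) = (3498.33/400)/(1200/100) = 8.745825/12 = 0.7288

F = 0.729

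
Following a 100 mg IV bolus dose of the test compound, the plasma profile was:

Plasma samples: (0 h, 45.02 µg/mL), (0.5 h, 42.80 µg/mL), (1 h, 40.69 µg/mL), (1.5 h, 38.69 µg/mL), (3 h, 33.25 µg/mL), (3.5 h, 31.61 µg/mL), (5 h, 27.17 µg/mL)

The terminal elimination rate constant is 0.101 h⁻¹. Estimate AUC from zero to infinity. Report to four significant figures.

Trapezoidal AUC_0→5:
  [0→0.5]: (45.02+42.80)/2 × 0.5 = 21.955
  [0.5→1]: (42.80+40.69)/2 × 0.5 = 20.8725
  [1→1.5]: (40.69+38.69)/2 × 0.5 = 19.845
  [1.5→3]: (38.69+33.25)/2 × 1.5 = 53.955
  [3→3.5]: (33.25+31.61)/2 × 0.5 = 16.215
  [3.5→5]: (31.61+27.17)/2 × 1.5 = 44.085
  Sum = 176.9275 µg/mL·h
Extrapolated tail: C_last / k_e = 27.17 / 0.101 = 269.010
AUC_0→∞ = 176.9275 + 269.010 = 445.9375 µg/mL·h

AUC = 445.9 µg/mL·h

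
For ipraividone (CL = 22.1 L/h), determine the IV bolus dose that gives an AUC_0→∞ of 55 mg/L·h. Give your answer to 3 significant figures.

Dose_iv = CL × AUC_0→∞
     = 22.1 × 55 = 1215.5 mg

Dose = 1220 mg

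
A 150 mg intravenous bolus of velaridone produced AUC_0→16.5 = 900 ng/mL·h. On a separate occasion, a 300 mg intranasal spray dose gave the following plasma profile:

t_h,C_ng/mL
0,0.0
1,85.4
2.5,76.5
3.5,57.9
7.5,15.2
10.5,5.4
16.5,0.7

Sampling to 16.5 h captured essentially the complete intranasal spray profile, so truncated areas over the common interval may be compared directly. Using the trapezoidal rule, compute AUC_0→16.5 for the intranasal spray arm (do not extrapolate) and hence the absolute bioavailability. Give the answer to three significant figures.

F = 0.237

Trapezoidal AUC_0→16.5 (intranasal spray):
  [0→1]: (0.0+85.4)/2 × 1 = 42.7
  [1→2.5]: (85.4+76.5)/2 × 1.5 = 121.425
  [2.5→3.5]: (76.5+57.9)/2 × 1 = 67.2
  [3.5→7.5]: (57.9+15.2)/2 × 4 = 146.2
  [7.5→10.5]: (15.2+5.4)/2 × 3 = 30.9
  [10.5→16.5]: (5.4+0.7)/2 × 6 = 18.3
  Sum = 426.725 ng/mL·h
F = (AUC_ev/D_ev)/(AUC_iv/D_iv) = (426.725/300)/(900/150) = 1.42242/6 = 0.2371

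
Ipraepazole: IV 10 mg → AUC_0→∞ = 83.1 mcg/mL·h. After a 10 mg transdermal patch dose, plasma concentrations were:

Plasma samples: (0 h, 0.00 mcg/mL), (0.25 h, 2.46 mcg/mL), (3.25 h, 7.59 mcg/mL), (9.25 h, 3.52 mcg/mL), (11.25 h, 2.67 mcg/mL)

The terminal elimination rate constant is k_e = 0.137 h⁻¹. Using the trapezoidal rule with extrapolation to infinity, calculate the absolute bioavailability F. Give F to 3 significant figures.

Trapezoidal AUC_0→11.25 (transdermal patch):
  [0→0.25]: (0.00+2.46)/2 × 0.25 = 0.3075
  [0.25→3.25]: (2.46+7.59)/2 × 3 = 15.075
  [3.25→9.25]: (7.59+3.52)/2 × 6 = 33.33
  [9.25→11.25]: (3.52+2.67)/2 × 2 = 6.19
  Sum = 54.9025 mcg/mL·h
Tail: C_last/k_e = 2.67/0.137 = 19.489
AUC_0→∞ (transdermal patch) = 54.9025 + 19.489 = 74.3915 mcg/mL·h
F = (AUC_ev/D_ev)/(AUC_iv/D_iv) = (74.3915/10)/(83.1/10) = 7.43915/8.31 = 0.8952

F = 0.895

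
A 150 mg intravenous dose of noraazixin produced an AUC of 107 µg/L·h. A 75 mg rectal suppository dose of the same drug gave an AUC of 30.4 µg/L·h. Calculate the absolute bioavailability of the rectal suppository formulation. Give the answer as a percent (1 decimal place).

F = (AUC_ev / D_ev) / (AUC_iv / D_iv)
  = (30.4/75) / (107/150)
  = 0.405333 / 0.713333 = 0.5682
  = 56.82%

F = 56.8%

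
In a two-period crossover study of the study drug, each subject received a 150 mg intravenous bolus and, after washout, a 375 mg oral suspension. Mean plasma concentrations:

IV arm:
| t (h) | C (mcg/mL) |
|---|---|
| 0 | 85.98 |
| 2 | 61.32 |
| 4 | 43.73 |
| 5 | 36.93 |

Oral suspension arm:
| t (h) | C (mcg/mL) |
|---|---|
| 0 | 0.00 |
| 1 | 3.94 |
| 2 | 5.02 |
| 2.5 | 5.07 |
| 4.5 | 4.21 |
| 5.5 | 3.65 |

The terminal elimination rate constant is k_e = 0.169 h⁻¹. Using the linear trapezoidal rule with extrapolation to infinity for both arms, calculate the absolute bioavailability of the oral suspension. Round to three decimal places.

F = 0.034

Trapezoidal AUC_0→5 (IV):
  [0→2]: (85.98+61.32)/2 × 2 = 147.3
  [2→4]: (61.32+43.73)/2 × 2 = 105.05
  [4→5]: (43.73+36.93)/2 × 1 = 40.33
  Sum = 292.68 mcg/mL·h
IV tail: 36.93/0.169 = 218.521; AUC_iv,0→∞ = 292.68 + 218.521 = 511.201 mcg/mL·h
Trapezoidal AUC_0→5.5 (oral suspension):
  [0→1]: (0.00+3.94)/2 × 1 = 1.97
  [1→2]: (3.94+5.02)/2 × 1 = 4.48
  [2→2.5]: (5.02+5.07)/2 × 0.5 = 2.5225
  [2.5→4.5]: (5.07+4.21)/2 × 2 = 9.28
  [4.5→5.5]: (4.21+3.65)/2 × 1 = 3.93
  Sum = 22.1825 mcg/mL·h
oral suspension tail: 3.65/0.169 = 21.598; AUC_ev,0→∞ = 22.1825 + 21.598 = 43.7805 mcg/mL·h
F = (AUC_ev/D_ev)/(AUC_iv/D_iv) = (43.7805/375)/(511.201/150) = 0.116748/3.40801 = 0.0343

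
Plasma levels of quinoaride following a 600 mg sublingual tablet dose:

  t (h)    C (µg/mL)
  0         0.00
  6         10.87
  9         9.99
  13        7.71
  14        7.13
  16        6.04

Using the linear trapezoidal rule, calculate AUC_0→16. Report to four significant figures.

Trapezoidal AUC_0→16:
  [0→6]: (0.00+10.87)/2 × 6 = 32.61
  [6→9]: (10.87+9.99)/2 × 3 = 31.29
  [9→13]: (9.99+7.71)/2 × 4 = 35.4
  [13→14]: (7.71+7.13)/2 × 1 = 7.42
  [14→16]: (7.13+6.04)/2 × 2 = 13.17
  Sum = 119.89 µg/mL·h

AUC = 119.9 µg/mL·h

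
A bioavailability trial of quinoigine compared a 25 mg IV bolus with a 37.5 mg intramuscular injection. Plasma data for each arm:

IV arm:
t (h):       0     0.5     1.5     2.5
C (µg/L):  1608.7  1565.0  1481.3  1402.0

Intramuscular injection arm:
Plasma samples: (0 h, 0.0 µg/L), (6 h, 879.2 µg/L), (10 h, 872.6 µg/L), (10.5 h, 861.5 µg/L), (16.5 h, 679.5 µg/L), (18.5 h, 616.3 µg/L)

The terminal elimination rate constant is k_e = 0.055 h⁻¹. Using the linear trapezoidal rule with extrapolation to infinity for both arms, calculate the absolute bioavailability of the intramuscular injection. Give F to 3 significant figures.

F = 0.540

Trapezoidal AUC_0→2.5 (IV):
  [0→0.5]: (1608.7+1565.0)/2 × 0.5 = 793.425
  [0.5→1.5]: (1565.0+1481.3)/2 × 1 = 1523.15
  [1.5→2.5]: (1481.3+1402.0)/2 × 1 = 1441.65
  Sum = 3758.225 µg/L·h
IV tail: 1402.0/0.055 = 25490.909; AUC_iv,0→∞ = 3758.225 + 25490.909 = 29249.134 µg/L·h
Trapezoidal AUC_0→18.5 (intramuscular injection):
  [0→6]: (0.0+879.2)/2 × 6 = 2637.6
  [6→10]: (879.2+872.6)/2 × 4 = 3503.6
  [10→10.5]: (872.6+861.5)/2 × 0.5 = 433.525
  [10.5→16.5]: (861.5+679.5)/2 × 6 = 4623.0
  [16.5→18.5]: (679.5+616.3)/2 × 2 = 1295.8
  Sum = 12493.525 µg/L·h
intramuscular injection tail: 616.3/0.055 = 11205.455; AUC_ev,0→∞ = 12493.525 + 11205.455 = 23698.98 µg/L·h
F = (AUC_ev/D_ev)/(AUC_iv/D_iv) = (23698.98/37.5)/(29249.134/25) = 631.9728/1169.97 = 0.5402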